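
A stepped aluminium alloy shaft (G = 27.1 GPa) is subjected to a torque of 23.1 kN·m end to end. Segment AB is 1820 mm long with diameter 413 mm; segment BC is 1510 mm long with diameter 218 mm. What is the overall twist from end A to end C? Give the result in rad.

0.00635 rad

J_AB = π(0.413)⁴/32 = 2.86×10^-3 m⁴; J_BC = π(0.218)⁴/32 = 2.22×10^-4 m⁴.
θ = (T/G)·Σ L_i/J_i = (23100/27.1×10⁹)·(1.82/2.86×10^-3 + 1.51/2.22×10^-4) = 6.348×10^-3 rad.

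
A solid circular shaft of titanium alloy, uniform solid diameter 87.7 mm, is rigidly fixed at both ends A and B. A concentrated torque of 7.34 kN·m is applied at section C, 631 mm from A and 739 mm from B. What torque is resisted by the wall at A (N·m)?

3960 N·m

With uniform GJ and both ends fixed, compatibility θ_AC = θ_CB gives T_A·a = T_B·b, together with T_A + T_B = T₀.
T_A = T₀·b/(a+b) = 7340·739/1370 = 3959 N·m; T_B = 3381 N·m.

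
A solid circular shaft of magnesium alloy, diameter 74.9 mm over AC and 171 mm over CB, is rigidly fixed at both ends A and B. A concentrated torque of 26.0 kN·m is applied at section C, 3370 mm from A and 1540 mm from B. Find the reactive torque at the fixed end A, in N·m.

430 N·m

Compatibility: T_A·a/J_AC = T_B·b/J_CB with T_A + T_B = T₀.
J_AC = 3.09×10^-6 m⁴, J_CB = 8.39×10^-5 m⁴, so T_A = T₀·(J_AC/a)/((J_AC/a)+(J_CB/b)) = 430.1 N·m, T_B = 25570 N·m.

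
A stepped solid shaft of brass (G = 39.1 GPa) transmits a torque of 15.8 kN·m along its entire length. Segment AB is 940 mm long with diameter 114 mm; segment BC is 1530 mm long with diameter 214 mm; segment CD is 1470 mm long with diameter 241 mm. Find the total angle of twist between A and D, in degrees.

J_AB = π(0.114)⁴/32 = 1.66×10^-5 m⁴; J_BC = π(0.214)⁴/32 = 2.06×10^-4 m⁴; J_CD = π(0.241)⁴/32 = 3.31×10^-4 m⁴.
θ = (T/G)·Σ L_i/J_i = (15800/39.1×10⁹)·(0.940/1.66×10^-5 + 1.53/2.06×10^-4 + 1.47/3.31×10^-4) = 0.02770 rad.

1.59°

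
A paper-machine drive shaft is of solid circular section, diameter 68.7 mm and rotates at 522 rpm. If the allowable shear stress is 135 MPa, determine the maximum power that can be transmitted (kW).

470 kW

J = πd⁴/32 = π(0.0687)⁴/32 = 2.187×10^-6 m⁴.
T_max = τ_allow·J/r = 1.35×10^8 × 2.187×10^-6 / 0.0343 = 8595 N·m.
ω = 2π·522/60 = 54.66 rad/s, so P_max = T_max·ω = 4.698×10^5 W.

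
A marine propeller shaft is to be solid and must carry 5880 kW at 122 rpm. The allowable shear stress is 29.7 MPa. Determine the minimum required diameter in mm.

ω = 2π·122/60 = 12.78 rad/s, so T = P/ω = 5880×10³ / 12.78 = 460200 N·m.
For a solid shaft τ_max = 16T/(πd³), so d = (16T/(π τ_allow))^(1/3) = (16·460200/(π·2.97×10^7))^(1/3) = 0.4289 m.

429 mm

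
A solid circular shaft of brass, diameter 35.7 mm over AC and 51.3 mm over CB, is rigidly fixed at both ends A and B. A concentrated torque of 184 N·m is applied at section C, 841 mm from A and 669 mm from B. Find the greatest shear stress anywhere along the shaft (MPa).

5.85 MPa

Compatibility: T_A·a/J_AC = T_B·b/J_CB with T_A + T_B = T₀.
J_AC = 1.59×10^-7 m⁴, J_CB = 6.80×10^-7 m⁴, so T_A = T₀·(J_AC/a)/((J_AC/a)+(J_CB/b)) = 28.93 N·m, T_B = 155.1 N·m.
τ in each portion: τ_AC = 3.24×10^6 Pa, τ_CB = 5.85×10^6 Pa; maximum is in CB.
τ_max = T_CB·r/J = 155.1·0.0256/6.80×10^-7 = 5.850×10^6 Pa.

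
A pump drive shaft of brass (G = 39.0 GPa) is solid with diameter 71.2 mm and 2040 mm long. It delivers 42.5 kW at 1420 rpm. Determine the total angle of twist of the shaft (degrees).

ω = 2π·1420/60 = 148.7 rad/s, so T = P/ω = 42.5×10³ / 148.7 = 285.8 N·m.
J = πd⁴/32 = π(0.0712)⁴/32 = 2.523×10^-6 m⁴.
θ = T·L/(G·J) = 285.8 × 2.04 / (39.0×10⁹ × 2.523×10^-6) = 5.925×10^-3 rad.

0.340°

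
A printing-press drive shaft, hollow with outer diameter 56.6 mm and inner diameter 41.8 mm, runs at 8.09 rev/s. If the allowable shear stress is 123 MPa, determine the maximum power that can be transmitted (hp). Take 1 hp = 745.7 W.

J = π(d_o⁴ − d_i⁴)/32 = π(0.0566⁴ − 0.0418⁴)/32 = 7.078×10^-7 m⁴.
T_max = τ_allow·J/r = 1.23×10^8 × 7.078×10^-7 / 0.0283 = 3076 N·m.
ω = 2π·8.09 = 50.83 rad/s, so P_max = T_max·ω = 1.564×10^5 W.

210 hp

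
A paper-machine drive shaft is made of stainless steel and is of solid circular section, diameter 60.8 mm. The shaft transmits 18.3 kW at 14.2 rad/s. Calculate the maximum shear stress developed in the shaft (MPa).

29.2 MPa

ω = 14.2 rad/s, so T = P/ω = 18.3×10³ / 14.20 = 1289 N·m.
J = πd⁴/32 = π(0.0608)⁴/32 = 1.342×10^-6 m⁴.
τ_max = T·r/J = 1289 × 0.0304 / 1.342×10^-6 = 2.920×10^7 Pa.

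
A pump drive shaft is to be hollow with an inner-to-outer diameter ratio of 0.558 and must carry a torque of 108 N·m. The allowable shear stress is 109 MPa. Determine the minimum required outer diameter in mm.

17.7 mm

For a hollow shaft with d_i/d_o = 0.558: τ_max = 16T/(π d_o³ (1−k⁴)), so d_o = [16T/(π τ_allow (1−k⁴))]^(1/3) = [16·108.0/(π·1.09×10^8·0.9031)]^(1/3) = 0.01775 m.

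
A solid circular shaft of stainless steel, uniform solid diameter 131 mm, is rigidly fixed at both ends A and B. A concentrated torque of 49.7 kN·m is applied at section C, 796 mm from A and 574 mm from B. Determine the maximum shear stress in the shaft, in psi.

With uniform GJ and both ends fixed, compatibility θ_AC = θ_CB gives T_A·a = T_B·b, together with T_A + T_B = T₀.
T_A = T₀·b/(a+b) = 49700·574/1370 = 20820 N·m; T_B = 28880 N·m.
τ in each portion: τ_AC = 4.72×10^7 Pa, τ_CB = 6.54×10^7 Pa; maximum is in CB.
τ_max = T_CB·r/J = 28880·0.0655/2.89×10^-5 = 6.542×10^7 Pa.

9490 psi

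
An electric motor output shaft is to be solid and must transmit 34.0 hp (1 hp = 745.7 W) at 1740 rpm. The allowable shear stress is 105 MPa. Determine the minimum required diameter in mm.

18.9 mm

ω = 2π·1740/60 = 182.2 rad/s, so T = P/ω = 34.0×745.7 / 182.2 = 139.1 N·m.
For a solid shaft τ_max = 16T/(πd³), so d = (16T/(π τ_allow))^(1/3) = (16·139.1/(π·1.05×10^8))^(1/3) = 0.01890 m.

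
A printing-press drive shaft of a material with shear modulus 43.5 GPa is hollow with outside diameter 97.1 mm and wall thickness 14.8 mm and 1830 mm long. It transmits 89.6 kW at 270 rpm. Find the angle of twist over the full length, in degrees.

ω = 2π·270/60 = 28.27 rad/s, so T = P/ω = 89.6×10³ / 28.27 = 3169 N·m.
J = π(d_o⁴ − d_i⁴)/32 = π(0.0971⁴ − 0.0675⁴)/32 = 6.689×10^-6 m⁴.
θ = T·L/(G·J) = 3169 × 1.83 / (43.5×10⁹ × 6.689×10^-6) = 0.01993 rad.

1.14°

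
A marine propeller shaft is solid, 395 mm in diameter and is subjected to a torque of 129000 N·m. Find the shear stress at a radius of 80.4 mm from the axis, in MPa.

J = πd⁴/32 = π(0.395)⁴/32 = 2.390×10^-3 m⁴.
Shear stress varies linearly with radius: τ = T·r/J = 129000 × 0.0804 / 2.390×10^-3 = 4.340×10^6 Pa.

4.34 MPa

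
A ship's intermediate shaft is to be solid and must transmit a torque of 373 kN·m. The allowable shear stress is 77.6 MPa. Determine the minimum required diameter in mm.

290 mm

For a solid shaft τ_max = 16T/(πd³), so d = (16T/(π τ_allow))^(1/3) = (16·373000/(π·7.76×10^7))^(1/3) = 0.2904 m.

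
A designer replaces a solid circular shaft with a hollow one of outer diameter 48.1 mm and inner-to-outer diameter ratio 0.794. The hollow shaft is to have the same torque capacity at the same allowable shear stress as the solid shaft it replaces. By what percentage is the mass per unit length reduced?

Equal τ_max and T ⇒ the solid shaft needs d_s³ = d_o³(1−k⁴), so d_s = 48.1·(1−0.794⁴)^(1/3) = 40.63 mm.
Area ratio A_h/A_s = d_o²(1−k²)/d_s² = (1−k²)/(1−k⁴)^(2/3) = 0.5180.
Mass saving = 1 − 0.5180 = 48.2 %.

48.2 %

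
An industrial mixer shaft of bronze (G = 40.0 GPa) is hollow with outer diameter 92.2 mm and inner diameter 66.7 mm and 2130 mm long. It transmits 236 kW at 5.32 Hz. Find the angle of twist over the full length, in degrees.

ω = 2π·5.32 = 33.43 rad/s, so T = P/ω = 236×10³ / 33.43 = 7060 N·m.
J = π(d_o⁴ − d_i⁴)/32 = π(0.0922⁴ − 0.0667⁴)/32 = 5.151×10^-6 m⁴.
θ = T·L/(G·J) = 7060 × 2.13 / (40.0×10⁹ × 5.151×10^-6) = 0.07298 rad.

4.18°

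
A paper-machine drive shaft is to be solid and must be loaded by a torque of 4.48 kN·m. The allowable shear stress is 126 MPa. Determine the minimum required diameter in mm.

56.6 mm

For a solid shaft τ_max = 16T/(πd³), so d = (16T/(π τ_allow))^(1/3) = (16·4480/(π·1.26×10^8))^(1/3) = 0.05658 m.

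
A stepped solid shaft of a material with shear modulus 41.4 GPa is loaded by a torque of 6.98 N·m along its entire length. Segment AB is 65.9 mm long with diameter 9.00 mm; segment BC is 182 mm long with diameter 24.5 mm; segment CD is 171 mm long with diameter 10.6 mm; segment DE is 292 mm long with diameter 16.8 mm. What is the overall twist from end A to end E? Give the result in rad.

0.0477 rad

J_AB = π(0.00900)⁴/32 = 6.44×10^-10 m⁴; J_BC = π(0.0245)⁴/32 = 3.54×10^-8 m⁴; J_CD = π(0.0106)⁴/32 = 1.24×10^-9 m⁴; J_DE = π(0.0168)⁴/32 = 7.82×10^-9 m⁴.
θ = (T/G)·Σ L_i/J_i = (6.980/41.4×10⁹)·(0.0659/6.44×10^-10 + 0.182/3.54×10^-8 + 0.171/1.24×10^-9 + 0.292/7.82×10^-9) = 0.04767 rad.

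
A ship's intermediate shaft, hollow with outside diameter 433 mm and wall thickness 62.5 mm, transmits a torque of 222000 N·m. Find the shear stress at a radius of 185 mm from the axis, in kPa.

J = π(d_o⁴ − d_i⁴)/32 = π(0.433⁴ − 0.308⁴)/32 = 2.568×10^-3 m⁴.
Shear stress varies linearly with radius: τ = T·r/J = 222000 × 0.185 / 2.568×10^-3 = 1.600×10^7 Pa.

16000 kPa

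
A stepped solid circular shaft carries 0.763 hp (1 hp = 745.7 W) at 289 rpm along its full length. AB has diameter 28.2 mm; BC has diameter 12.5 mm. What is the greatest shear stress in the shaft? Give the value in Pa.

ω = 2π·289/60 = 30.26 rad/s, so T = P/ω = 0.763×745.7 / 30.26 = 18.80 N·m.
Under the same torque, τ_max = 16T/(πd³) is largest where d is smallest — segment BC (d = 12.5 mm).
τ_max = 16·18.80/(π·(0.0125)³) = 4.902×10^7 Pa.

4.90e7 Pa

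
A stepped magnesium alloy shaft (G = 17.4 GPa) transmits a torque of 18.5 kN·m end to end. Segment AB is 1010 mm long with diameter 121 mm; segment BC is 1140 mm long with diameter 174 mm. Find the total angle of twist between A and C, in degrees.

3.70°

J_AB = π(0.121)⁴/32 = 2.10×10^-5 m⁴; J_BC = π(0.174)⁴/32 = 9.00×10^-5 m⁴.
θ = (T/G)·Σ L_i/J_i = (18500/17.4×10⁹)·(1.01/2.10×10^-5 + 1.14/9.00×10^-5) = 0.06450 rad.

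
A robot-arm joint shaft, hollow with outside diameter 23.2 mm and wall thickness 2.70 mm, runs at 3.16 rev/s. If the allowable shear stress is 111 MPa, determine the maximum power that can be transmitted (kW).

3.53 kW

J = π(d_o⁴ − d_i⁴)/32 = π(0.0232⁴ − 0.0178⁴)/32 = 1.859×10^-8 m⁴.
T_max = τ_allow·J/r = 1.11×10^8 × 1.859×10^-8 / 0.0116 = 177.8 N·m.
ω = 2π·3.16 = 19.85 rad/s, so P_max = T_max·ω = 3531 W.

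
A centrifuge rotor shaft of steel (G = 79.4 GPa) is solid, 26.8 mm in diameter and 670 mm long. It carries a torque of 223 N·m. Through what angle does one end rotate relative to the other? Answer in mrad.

J = πd⁴/32 = π(0.0268)⁴/32 = 5.065×10^-8 m⁴.
θ = T·L/(G·J) = 223.0 × 0.670 / (79.4×10⁹ × 5.065×10^-8) = 0.03716 rad.

37.2 mrad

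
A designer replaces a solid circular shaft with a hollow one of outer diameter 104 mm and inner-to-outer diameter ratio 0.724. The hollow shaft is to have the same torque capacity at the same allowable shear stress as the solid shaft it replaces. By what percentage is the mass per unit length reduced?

41.1 %

Equal τ_max and T ⇒ the solid shaft needs d_s³ = d_o³(1−k⁴), so d_s = 104·(1−0.724⁴)^(1/3) = 93.44 mm.
Area ratio A_h/A_s = d_o²(1−k²)/d_s² = (1−k²)/(1−k⁴)^(2/3) = 0.5895.
Mass saving = 1 − 0.5895 = 41.1 %.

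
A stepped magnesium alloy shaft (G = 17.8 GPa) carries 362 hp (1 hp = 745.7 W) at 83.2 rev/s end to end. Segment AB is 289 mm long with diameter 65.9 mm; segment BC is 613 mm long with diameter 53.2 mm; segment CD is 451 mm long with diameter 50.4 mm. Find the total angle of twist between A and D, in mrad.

ω = 2π·83.2 = 522.8 rad/s, so T = P/ω = 362×745.7 / 522.8 = 516.4 N·m.
J_AB = π(0.0659)⁴/32 = 1.85×10^-6 m⁴; J_BC = π(0.0532)⁴/32 = 7.86×10^-7 m⁴; J_CD = π(0.0504)⁴/32 = 6.33×10^-7 m⁴.
θ = (T/G)·Σ L_i/J_i = (516.4/17.8×10⁹)·(0.289/1.85×10^-6 + 0.613/7.86×10^-7 + 0.451/6.33×10^-7) = 0.04780 rad.

47.8 mrad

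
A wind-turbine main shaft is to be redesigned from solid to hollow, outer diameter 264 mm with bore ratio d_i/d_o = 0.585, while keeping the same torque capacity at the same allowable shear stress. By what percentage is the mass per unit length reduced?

Equal τ_max and T ⇒ the solid shaft needs d_s³ = d_o³(1−k⁴), so d_s = 264·(1−0.585⁴)^(1/3) = 253.3 mm.
Area ratio A_h/A_s = d_o²(1−k²)/d_s² = (1−k²)/(1−k⁴)^(2/3) = 0.7147.
Mass saving = 1 − 0.7147 = 28.5 %.

28.5 %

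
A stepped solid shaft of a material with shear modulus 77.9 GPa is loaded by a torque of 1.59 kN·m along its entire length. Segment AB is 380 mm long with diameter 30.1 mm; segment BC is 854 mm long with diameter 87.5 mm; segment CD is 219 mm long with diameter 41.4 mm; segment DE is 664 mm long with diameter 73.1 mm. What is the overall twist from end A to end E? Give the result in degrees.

J_AB = π(0.0301)⁴/32 = 8.06×10^-8 m⁴; J_BC = π(0.0875)⁴/32 = 5.75×10^-6 m⁴; J_CD = π(0.0414)⁴/32 = 2.88×10^-7 m⁴; J_DE = π(0.0731)⁴/32 = 2.80×10^-6 m⁴.
θ = (T/G)·Σ L_i/J_i = (1590/77.9×10⁹)·(0.380/8.06×10^-8 + 0.854/5.75×10^-6 + 0.219/2.88×10^-7 + 0.664/2.80×10^-6) = 0.1196 rad.

6.85°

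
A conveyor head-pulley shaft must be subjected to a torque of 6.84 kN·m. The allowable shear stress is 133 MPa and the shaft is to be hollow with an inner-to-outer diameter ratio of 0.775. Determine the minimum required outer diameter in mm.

For a hollow shaft with d_i/d_o = 0.775: τ_max = 16T/(π d_o³ (1−k⁴)), so d_o = [16T/(π τ_allow (1−k⁴))]^(1/3) = [16·6840/(π·1.33×10^8·0.6392)]^(1/3) = 0.07427 m.

74.3 mm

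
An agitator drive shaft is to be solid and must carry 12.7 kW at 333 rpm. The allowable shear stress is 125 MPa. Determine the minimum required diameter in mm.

24.6 mm

ω = 2π·333/60 = 34.87 rad/s, so T = P/ω = 12.7×10³ / 34.87 = 364.2 N·m.
For a solid shaft τ_max = 16T/(πd³), so d = (16T/(π τ_allow))^(1/3) = (16·364.2/(π·1.25×10^8))^(1/3) = 0.02457 m.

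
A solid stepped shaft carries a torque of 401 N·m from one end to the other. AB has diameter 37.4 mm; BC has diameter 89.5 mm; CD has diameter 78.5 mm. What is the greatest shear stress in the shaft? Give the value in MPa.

Under the same torque, τ_max = 16T/(πd³) is largest where d is smallest — segment AB (d = 37.4 mm).
τ_max = 16·401.0/(π·(0.0374)³) = 3.904×10^7 Pa.

39.0 MPa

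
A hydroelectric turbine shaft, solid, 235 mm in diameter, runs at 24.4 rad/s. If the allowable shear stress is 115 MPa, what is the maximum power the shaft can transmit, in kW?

7150 kW

J = πd⁴/32 = π(0.235)⁴/32 = 2.994×10^-4 m⁴.
T_max = τ_allow·J/r = 1.15×10^8 × 2.994×10^-4 / 0.117 = 293000 N·m.
ω = 24.4 rad/s, so P_max = T_max·ω = 7.150×10^6 W.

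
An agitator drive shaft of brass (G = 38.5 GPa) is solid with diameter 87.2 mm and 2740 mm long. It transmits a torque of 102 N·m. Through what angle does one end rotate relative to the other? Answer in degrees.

0.0733°

J = πd⁴/32 = π(0.0872)⁴/32 = 5.676×10^-6 m⁴.
θ = T·L/(G·J) = 102.0 × 2.74 / (38.5×10⁹ × 5.676×10^-6) = 1.279×10^-3 rad.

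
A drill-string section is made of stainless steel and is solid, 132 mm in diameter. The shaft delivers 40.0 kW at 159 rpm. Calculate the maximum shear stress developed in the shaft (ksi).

0.772 ksi

ω = 2π·159/60 = 16.65 rad/s, so T = P/ω = 40.0×10³ / 16.65 = 2402 N·m.
J = πd⁴/32 = π(0.132)⁴/32 = 2.981×10^-5 m⁴.
τ_max = T·r/J = 2402 × 0.0660 / 2.981×10^-5 = 5.320×10^6 Pa.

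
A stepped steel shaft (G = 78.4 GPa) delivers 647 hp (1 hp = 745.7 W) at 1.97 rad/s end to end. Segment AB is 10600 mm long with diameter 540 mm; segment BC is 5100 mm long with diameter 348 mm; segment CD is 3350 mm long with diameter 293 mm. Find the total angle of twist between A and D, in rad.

ω = 1.97 rad/s, so T = P/ω = 647×745.7 / 1.970 = 244900 N·m.
J_AB = π(0.540)⁴/32 = 8.35×10^-3 m⁴; J_BC = π(0.348)⁴/32 = 1.44×10^-3 m⁴; J_CD = π(0.293)⁴/32 = 7.24×10^-4 m⁴.
θ = (T/G)·Σ L_i/J_i = (244900/78.4×10⁹)·(10.6/8.35×10^-3 + 5.10/1.44×10^-3 + 3.35/7.24×10^-4) = 0.02949 rad.

0.0295 rad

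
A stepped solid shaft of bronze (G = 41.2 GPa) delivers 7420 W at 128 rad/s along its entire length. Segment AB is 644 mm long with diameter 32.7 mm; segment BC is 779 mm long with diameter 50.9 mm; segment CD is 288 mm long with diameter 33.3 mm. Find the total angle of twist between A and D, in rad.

0.0131 rad

ω = 128 rad/s, so T = P/ω = 7420 / 128.0 = 57.97 N·m.
J_AB = π(0.0327)⁴/32 = 1.12×10^-7 m⁴; J_BC = π(0.0509)⁴/32 = 6.59×10^-7 m⁴; J_CD = π(0.0333)⁴/32 = 1.21×10^-7 m⁴.
θ = (T/G)·Σ L_i/J_i = (57.97/41.2×10⁹)·(0.644/1.12×10^-7 + 0.779/6.59×10^-7 + 0.288/1.21×10^-7) = 0.01309 rad.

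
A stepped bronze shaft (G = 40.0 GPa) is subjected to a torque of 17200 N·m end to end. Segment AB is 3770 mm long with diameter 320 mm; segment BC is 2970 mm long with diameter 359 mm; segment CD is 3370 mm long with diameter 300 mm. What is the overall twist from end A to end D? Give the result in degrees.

0.240°

J_AB = π(0.320)⁴/32 = 1.03×10^-3 m⁴; J_BC = π(0.359)⁴/32 = 1.63×10^-3 m⁴; J_CD = π(0.300)⁴/32 = 7.95×10^-4 m⁴.
θ = (T/G)·Σ L_i/J_i = (17200/40.0×10⁹)·(3.77/1.03×10^-3 + 2.97/1.63×10^-3 + 3.37/7.95×10^-4) = 4.180×10^-3 rad.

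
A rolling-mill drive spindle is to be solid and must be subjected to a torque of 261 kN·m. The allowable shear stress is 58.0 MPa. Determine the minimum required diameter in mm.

284 mm

For a solid shaft τ_max = 16T/(πd³), so d = (16T/(π τ_allow))^(1/3) = (16·261000/(π·5.80×10^7))^(1/3) = 0.2840 m.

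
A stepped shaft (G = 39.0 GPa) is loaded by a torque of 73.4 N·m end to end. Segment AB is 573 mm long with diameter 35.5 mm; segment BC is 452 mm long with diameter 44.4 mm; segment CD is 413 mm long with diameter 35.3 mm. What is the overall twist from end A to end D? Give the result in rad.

J_AB = π(0.0355)⁴/32 = 1.56×10^-7 m⁴; J_BC = π(0.0444)⁴/32 = 3.82×10^-7 m⁴; J_CD = π(0.0353)⁴/32 = 1.52×10^-7 m⁴.
θ = (T/G)·Σ L_i/J_i = (73.40/39.0×10⁹)·(0.573/1.56×10^-7 + 0.452/3.82×10^-7 + 0.413/1.52×10^-7) = 0.01424 rad.

0.0142 rad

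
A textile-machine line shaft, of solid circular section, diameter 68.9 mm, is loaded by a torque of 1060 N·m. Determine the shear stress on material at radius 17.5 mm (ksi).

J = πd⁴/32 = π(0.0689)⁴/32 = 2.212×10^-6 m⁴.
Shear stress varies linearly with radius: τ = T·r/J = 1060 × 0.0175 / 2.212×10^-6 = 8.384×10^6 Pa.

1.22 ksi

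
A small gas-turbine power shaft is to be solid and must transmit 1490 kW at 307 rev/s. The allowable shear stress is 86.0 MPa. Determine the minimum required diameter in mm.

35.8 mm

ω = 2π·307 = 1929 rad/s, so T = P/ω = 1490×10³ / 1929 = 772.4 N·m.
For a solid shaft τ_max = 16T/(πd³), so d = (16T/(π τ_allow))^(1/3) = (16·772.4/(π·8.60×10^7))^(1/3) = 0.03576 m.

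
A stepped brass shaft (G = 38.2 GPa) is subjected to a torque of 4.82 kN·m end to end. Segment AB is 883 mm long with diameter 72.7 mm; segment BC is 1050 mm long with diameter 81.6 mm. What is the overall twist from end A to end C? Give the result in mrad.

J_AB = π(0.0727)⁴/32 = 2.74×10^-6 m⁴; J_BC = π(0.0816)⁴/32 = 4.35×10^-6 m⁴.
θ = (T/G)·Σ L_i/J_i = (4820/38.2×10⁹)·(0.883/2.74×10^-6 + 1.05/4.35×10^-6) = 0.07106 rad.

71.1 mrad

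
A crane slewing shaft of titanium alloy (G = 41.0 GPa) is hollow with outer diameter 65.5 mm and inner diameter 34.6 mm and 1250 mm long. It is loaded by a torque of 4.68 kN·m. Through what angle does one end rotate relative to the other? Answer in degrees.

4.91°

J = π(d_o⁴ − d_i⁴)/32 = π(0.0655⁴ − 0.0346⁴)/32 = 1.666×10^-6 m⁴.
θ = T·L/(G·J) = 4680 × 1.25 / (41.0×10⁹ × 1.666×10^-6) = 0.08563 rad.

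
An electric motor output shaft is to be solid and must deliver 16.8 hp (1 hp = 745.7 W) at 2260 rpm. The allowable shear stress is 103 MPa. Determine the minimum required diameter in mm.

ω = 2π·2260/60 = 236.7 rad/s, so T = P/ω = 16.8×745.7 / 236.7 = 52.93 N·m.
For a solid shaft τ_max = 16T/(πd³), so d = (16T/(π τ_allow))^(1/3) = (16·52.93/(π·1.03×10^8))^(1/3) = 0.01378 m.

13.8 mm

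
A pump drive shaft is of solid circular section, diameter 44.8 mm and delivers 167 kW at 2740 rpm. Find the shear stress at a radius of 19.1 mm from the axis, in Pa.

2.81e7 Pa

ω = 2π·2740/60 = 286.9 rad/s, so T = P/ω = 167×10³ / 286.9 = 582.0 N·m.
J = πd⁴/32 = π(0.0448)⁴/32 = 3.955×10^-7 m⁴.
Shear stress varies linearly with radius: τ = T·r/J = 582.0 × 0.0191 / 3.955×10^-7 = 2.811×10^7 Pa.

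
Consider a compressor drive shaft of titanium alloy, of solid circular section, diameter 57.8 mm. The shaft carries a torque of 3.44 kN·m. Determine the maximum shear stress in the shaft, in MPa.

J = πd⁴/32 = π(0.0578)⁴/32 = 1.096×10^-6 m⁴.
τ_max = T·r/J = 3440 × 0.0289 / 1.096×10^-6 = 9.073×10^7 Pa.

90.7 MPa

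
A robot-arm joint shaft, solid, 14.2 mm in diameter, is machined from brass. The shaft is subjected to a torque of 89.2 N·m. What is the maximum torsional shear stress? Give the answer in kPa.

159000 kPa

J = πd⁴/32 = π(0.0142)⁴/32 = 3.992×10^-9 m⁴.
τ_max = T·r/J = 89.20 × 0.00710 / 3.992×10^-9 = 1.587×10^8 Pa.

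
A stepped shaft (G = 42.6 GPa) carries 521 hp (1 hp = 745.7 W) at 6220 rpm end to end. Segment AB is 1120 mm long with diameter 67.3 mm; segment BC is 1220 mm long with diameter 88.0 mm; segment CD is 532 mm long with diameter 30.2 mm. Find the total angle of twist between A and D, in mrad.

ω = 2π·6220/60 = 651.4 rad/s, so T = P/ω = 521×745.7 / 651.4 = 596.5 N·m.
J_AB = π(0.0673)⁴/32 = 2.01×10^-6 m⁴; J_BC = π(0.0880)⁴/32 = 5.89×10^-6 m⁴; J_CD = π(0.0302)⁴/32 = 8.17×10^-8 m⁴.
θ = (T/G)·Σ L_i/J_i = (596.5/42.6×10⁹)·(1.12/2.01×10^-6 + 1.22/5.89×10^-6 + 0.532/8.17×10^-8) = 0.1019 rad.

102 mrad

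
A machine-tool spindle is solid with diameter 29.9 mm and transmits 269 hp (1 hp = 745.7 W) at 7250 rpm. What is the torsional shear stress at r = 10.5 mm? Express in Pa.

ω = 2π·7250/60 = 759.2 rad/s, so T = P/ω = 269×745.7 / 759.2 = 264.2 N·m.
J = πd⁴/32 = π(0.0299)⁴/32 = 7.847×10^-8 m⁴.
Shear stress varies linearly with radius: τ = T·r/J = 264.2 × 0.0105 / 7.847×10^-8 = 3.536×10^7 Pa.

3.54e7 Pa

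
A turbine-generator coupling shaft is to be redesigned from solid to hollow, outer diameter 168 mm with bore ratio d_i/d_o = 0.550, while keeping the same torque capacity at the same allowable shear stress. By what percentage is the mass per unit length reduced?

25.6 %

Equal τ_max and T ⇒ the solid shaft needs d_s³ = d_o³(1−k⁴), so d_s = 168·(1−0.550⁴)^(1/3) = 162.7 mm.
Area ratio A_h/A_s = d_o²(1−k²)/d_s² = (1−k²)/(1−k⁴)^(2/3) = 0.7436.
Mass saving = 1 − 0.7436 = 25.6 %.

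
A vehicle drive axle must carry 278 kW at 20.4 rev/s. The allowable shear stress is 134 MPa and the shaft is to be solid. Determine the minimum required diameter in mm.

43.5 mm

ω = 2π·20.4 = 128.2 rad/s, so T = P/ω = 278×10³ / 128.2 = 2169 N·m.
For a solid shaft τ_max = 16T/(πd³), so d = (16T/(π τ_allow))^(1/3) = (16·2169/(π·1.34×10^8))^(1/3) = 0.04352 m.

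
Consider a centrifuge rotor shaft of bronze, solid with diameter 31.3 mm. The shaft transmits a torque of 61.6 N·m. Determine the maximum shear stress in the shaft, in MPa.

10.2 MPa

J = πd⁴/32 = π(0.0313)⁴/32 = 9.423×10^-8 m⁴.
τ_max = T·r/J = 61.60 × 0.0157 / 9.423×10^-8 = 1.023×10^7 Pa.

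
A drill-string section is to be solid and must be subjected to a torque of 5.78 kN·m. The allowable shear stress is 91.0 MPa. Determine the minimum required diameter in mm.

For a solid shaft τ_max = 16T/(πd³), so d = (16T/(π τ_allow))^(1/3) = (16·5780/(π·9.10×10^7))^(1/3) = 0.06865 m.

68.6 mm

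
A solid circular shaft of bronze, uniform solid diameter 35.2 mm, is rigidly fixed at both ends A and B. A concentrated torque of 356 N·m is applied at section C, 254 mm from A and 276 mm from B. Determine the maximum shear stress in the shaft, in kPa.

21600 kPa

With uniform GJ and both ends fixed, compatibility θ_AC = θ_CB gives T_A·a = T_B·b, together with T_A + T_B = T₀.
T_A = T₀·b/(a+b) = 356.0·276/530.0 = 185.4 N·m; T_B = 170.6 N·m.
τ in each portion: τ_AC = 2.16×10^7 Pa, τ_CB = 1.99×10^7 Pa; maximum is in AC.
τ_max = T_AC·r/J = 185.4·0.0176/1.51×10^-7 = 2.165×10^7 Pa.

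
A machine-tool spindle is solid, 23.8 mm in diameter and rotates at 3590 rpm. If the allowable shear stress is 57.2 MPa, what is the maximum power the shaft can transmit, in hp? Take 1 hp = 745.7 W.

76.3 hp

J = πd⁴/32 = π(0.0238)⁴/32 = 3.150×10^-8 m⁴.
T_max = τ_allow·J/r = 5.72×10^7 × 3.150×10^-8 / 0.0119 = 151.4 N·m.
ω = 2π·3590/60 = 375.9 rad/s, so P_max = T_max·ω = 5.692×10^4 W.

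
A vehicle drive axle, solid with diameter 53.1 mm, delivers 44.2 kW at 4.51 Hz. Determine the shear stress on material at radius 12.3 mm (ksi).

ω = 2π·4.51 = 28.34 rad/s, so T = P/ω = 44.2×10³ / 28.34 = 1560 N·m.
J = πd⁴/32 = π(0.0531)⁴/32 = 7.805×10^-7 m⁴.
Shear stress varies linearly with radius: τ = T·r/J = 1560 × 0.0123 / 7.805×10^-7 = 2.458×10^7 Pa.

3.57 ksi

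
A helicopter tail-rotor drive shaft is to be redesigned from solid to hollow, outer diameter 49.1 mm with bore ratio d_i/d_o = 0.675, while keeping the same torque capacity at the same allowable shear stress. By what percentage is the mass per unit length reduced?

36.4 %

Equal τ_max and T ⇒ the solid shaft needs d_s³ = d_o³(1−k⁴), so d_s = 49.1·(1−0.675⁴)^(1/3) = 45.44 mm.
Area ratio A_h/A_s = d_o²(1−k²)/d_s² = (1−k²)/(1−k⁴)^(2/3) = 0.6357.
Mass saving = 1 − 0.6357 = 36.4 %.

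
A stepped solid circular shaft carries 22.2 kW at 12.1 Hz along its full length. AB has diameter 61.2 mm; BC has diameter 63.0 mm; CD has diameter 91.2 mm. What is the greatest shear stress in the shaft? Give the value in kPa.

6490 kPa

ω = 2π·12.1 = 76.03 rad/s, so T = P/ω = 22.2×10³ / 76.03 = 292.0 N·m.
Under the same torque, τ_max = 16T/(πd³) is largest where d is smallest — segment AB (d = 61.2 mm).
τ_max = 16·292.0/(π·(0.0612)³) = 6.488×10^6 Pa.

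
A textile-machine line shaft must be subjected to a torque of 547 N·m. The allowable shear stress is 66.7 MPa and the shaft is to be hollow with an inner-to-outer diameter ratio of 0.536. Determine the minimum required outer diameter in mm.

35.7 mm

For a hollow shaft with d_i/d_o = 0.536: τ_max = 16T/(π d_o³ (1−k⁴)), so d_o = [16T/(π τ_allow (1−k⁴))]^(1/3) = [16·547.0/(π·6.67×10^7·0.9175)]^(1/3) = 0.03571 m.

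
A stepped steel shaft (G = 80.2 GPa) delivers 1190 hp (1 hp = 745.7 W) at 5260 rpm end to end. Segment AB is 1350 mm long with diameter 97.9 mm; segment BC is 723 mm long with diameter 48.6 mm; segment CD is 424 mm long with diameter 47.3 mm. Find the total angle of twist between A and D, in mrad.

46.9 mrad

ω = 2π·5260/60 = 550.8 rad/s, so T = P/ω = 1190×745.7 / 550.8 = 1611 N·m.
J_AB = π(0.0979)⁴/32 = 9.02×10^-6 m⁴; J_BC = π(0.0486)⁴/32 = 5.48×10^-7 m⁴; J_CD = π(0.0473)⁴/32 = 4.91×10^-7 m⁴.
θ = (T/G)·Σ L_i/J_i = (1611/80.2×10⁹)·(1.35/9.02×10^-6 + 0.723/5.48×10^-7 + 0.424/4.91×10^-7) = 0.04686 rad.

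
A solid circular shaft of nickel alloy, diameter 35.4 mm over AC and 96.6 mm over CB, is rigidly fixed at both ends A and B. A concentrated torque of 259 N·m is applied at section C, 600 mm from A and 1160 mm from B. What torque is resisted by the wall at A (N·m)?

8.73 N·m

Compatibility: T_A·a/J_AC = T_B·b/J_CB with T_A + T_B = T₀.
J_AC = 1.54×10^-7 m⁴, J_CB = 8.55×10^-6 m⁴, so T_A = T₀·(J_AC/a)/((J_AC/a)+(J_CB/b)) = 8.726 N·m, T_B = 250.3 N·m.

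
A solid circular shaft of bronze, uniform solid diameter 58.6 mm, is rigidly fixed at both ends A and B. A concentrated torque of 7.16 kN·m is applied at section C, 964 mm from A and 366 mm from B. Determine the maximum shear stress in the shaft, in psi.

19100 psi

With uniform GJ and both ends fixed, compatibility θ_AC = θ_CB gives T_A·a = T_B·b, together with T_A + T_B = T₀.
T_A = T₀·b/(a+b) = 7160·366/1330 = 1970 N·m; T_B = 5190 N·m.
τ in each portion: τ_AC = 4.99×10^7 Pa, τ_CB = 1.31×10^8 Pa; maximum is in CB.
τ_max = T_CB·r/J = 5190·0.0293/1.16×10^-6 = 1.313×10^8 Pa.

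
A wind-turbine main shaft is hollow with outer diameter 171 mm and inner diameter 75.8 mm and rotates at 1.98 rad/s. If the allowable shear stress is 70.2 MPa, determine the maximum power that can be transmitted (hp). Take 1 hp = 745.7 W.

J = π(d_o⁴ − d_i⁴)/32 = π(0.171⁴ − 0.0758⁴)/32 = 8.070×10^-5 m⁴.
T_max = τ_allow·J/r = 7.02×10^7 × 8.070×10^-5 / 0.0855 = 66260 N·m.
ω = 1.98 rad/s, so P_max = T_max·ω = 1.312×10^5 W.

176 hp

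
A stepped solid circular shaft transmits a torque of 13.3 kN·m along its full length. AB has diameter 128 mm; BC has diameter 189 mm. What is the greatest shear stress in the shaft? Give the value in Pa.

3.23e7 Pa

Under the same torque, τ_max = 16T/(πd³) is largest where d is smallest — segment AB (d = 128 mm).
τ_max = 16·13300/(π·(0.128)³) = 3.230×10^7 Pa.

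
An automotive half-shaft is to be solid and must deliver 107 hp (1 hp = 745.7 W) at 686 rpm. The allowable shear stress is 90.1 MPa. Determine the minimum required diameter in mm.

39.7 mm

ω = 2π·686/60 = 71.84 rad/s, so T = P/ω = 107×745.7 / 71.84 = 1111 N·m.
For a solid shaft τ_max = 16T/(πd³), so d = (16T/(π τ_allow))^(1/3) = (16·1111/(π·9.01×10^7))^(1/3) = 0.03974 m.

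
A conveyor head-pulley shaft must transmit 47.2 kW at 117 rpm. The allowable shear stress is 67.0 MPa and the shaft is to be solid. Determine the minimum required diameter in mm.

ω = 2π·117/60 = 12.25 rad/s, so T = P/ω = 47.2×10³ / 12.25 = 3852 N·m.
For a solid shaft τ_max = 16T/(πd³), so d = (16T/(π τ_allow))^(1/3) = (16·3852/(π·6.70×10^7))^(1/3) = 0.06641 m.

66.4 mm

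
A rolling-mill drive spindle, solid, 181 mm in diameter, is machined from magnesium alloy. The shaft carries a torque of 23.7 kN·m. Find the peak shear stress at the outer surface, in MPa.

J = πd⁴/32 = π(0.181)⁴/32 = 1.054×10^-4 m⁴.
τ_max = T·r/J = 23700 × 0.0905 / 1.054×10^-4 = 2.036×10^7 Pa.

20.4 MPa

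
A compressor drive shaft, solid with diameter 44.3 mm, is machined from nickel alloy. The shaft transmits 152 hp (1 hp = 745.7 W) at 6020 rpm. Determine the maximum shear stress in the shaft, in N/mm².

ω = 2π·6020/60 = 630.4 rad/s, so T = P/ω = 152×745.7 / 630.4 = 179.8 N·m.
J = πd⁴/32 = π(0.0443)⁴/32 = 3.781×10^-7 m⁴.
τ_max = T·r/J = 179.8 × 0.0221 / 3.781×10^-7 = 1.053×10^7 Pa.

10.5 N/mm²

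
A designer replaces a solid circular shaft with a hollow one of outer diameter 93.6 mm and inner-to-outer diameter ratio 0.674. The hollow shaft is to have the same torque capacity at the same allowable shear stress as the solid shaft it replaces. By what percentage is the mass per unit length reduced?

Equal τ_max and T ⇒ the solid shaft needs d_s³ = d_o³(1−k⁴), so d_s = 93.6·(1−0.674⁴)^(1/3) = 86.66 mm.
Area ratio A_h/A_s = d_o²(1−k²)/d_s² = (1−k²)/(1−k⁴)^(2/3) = 0.6366.
Mass saving = 1 − 0.6366 = 36.3 %.

36.3 %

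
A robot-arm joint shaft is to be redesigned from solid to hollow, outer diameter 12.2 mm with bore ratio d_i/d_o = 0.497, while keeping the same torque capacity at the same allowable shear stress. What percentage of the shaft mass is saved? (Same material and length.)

Equal τ_max and T ⇒ the solid shaft needs d_s³ = d_o³(1−k⁴), so d_s = 12.2·(1−0.497⁴)^(1/3) = 11.95 mm.
Area ratio A_h/A_s = d_o²(1−k²)/d_s² = (1−k²)/(1−k⁴)^(2/3) = 0.7853.
Mass saving = 1 − 0.7853 = 21.5 %.

21.5 %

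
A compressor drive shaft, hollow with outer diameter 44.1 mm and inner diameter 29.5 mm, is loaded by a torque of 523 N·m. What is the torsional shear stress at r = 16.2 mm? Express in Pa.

J = π(d_o⁴ − d_i⁴)/32 = π(0.0441⁴ − 0.0295⁴)/32 = 2.970×10^-7 m⁴.
Shear stress varies linearly with radius: τ = T·r/J = 523.0 × 0.0162 / 2.970×10^-7 = 2.853×10^7 Pa.

2.85e7 Pa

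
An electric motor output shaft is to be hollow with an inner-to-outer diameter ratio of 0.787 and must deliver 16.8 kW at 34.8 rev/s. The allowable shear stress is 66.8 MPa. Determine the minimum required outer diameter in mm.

21.2 mm

ω = 2π·34.8 = 218.7 rad/s, so T = P/ω = 16.8×10³ / 218.7 = 76.83 N·m.
For a hollow shaft with d_i/d_o = 0.787: τ_max = 16T/(π d_o³ (1−k⁴)), so d_o = [16T/(π τ_allow (1−k⁴))]^(1/3) = [16·76.83/(π·6.68×10^7·0.6164)]^(1/3) = 0.02118 m.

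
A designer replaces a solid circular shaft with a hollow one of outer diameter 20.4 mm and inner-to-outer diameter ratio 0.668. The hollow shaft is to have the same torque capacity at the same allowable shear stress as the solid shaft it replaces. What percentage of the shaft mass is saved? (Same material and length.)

Equal τ_max and T ⇒ the solid shaft needs d_s³ = d_o³(1−k⁴), so d_s = 20.4·(1−0.668⁴)^(1/3) = 18.94 mm.
Area ratio A_h/A_s = d_o²(1−k²)/d_s² = (1−k²)/(1−k⁴)^(2/3) = 0.6421.
Mass saving = 1 − 0.6421 = 35.8 %.

35.8 %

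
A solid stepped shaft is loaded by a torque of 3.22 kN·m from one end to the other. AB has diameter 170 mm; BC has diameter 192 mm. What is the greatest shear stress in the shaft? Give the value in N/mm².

3.34 N/mm²

Under the same torque, τ_max = 16T/(πd³) is largest where d is smallest — segment AB (d = 170 mm).
τ_max = 16·3220/(π·(0.170)³) = 3.338×10^6 Pa.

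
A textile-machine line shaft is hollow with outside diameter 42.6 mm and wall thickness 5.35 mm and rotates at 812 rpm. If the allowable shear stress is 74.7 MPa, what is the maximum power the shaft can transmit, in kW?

J = π(d_o⁴ − d_i⁴)/32 = π(0.0426⁴ − 0.0319⁴)/32 = 2.217×10^-7 m⁴.
T_max = τ_allow·J/r = 7.47×10^7 × 2.217×10^-7 / 0.0213 = 777.4 N·m.
ω = 2π·812/60 = 85.03 rad/s, so P_max = T_max·ω = 6.610×10^4 W.

66.1 kW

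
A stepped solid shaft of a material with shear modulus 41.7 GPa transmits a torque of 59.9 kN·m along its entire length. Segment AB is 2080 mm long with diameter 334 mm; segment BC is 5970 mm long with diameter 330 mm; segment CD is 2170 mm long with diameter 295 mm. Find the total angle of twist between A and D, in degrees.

J_AB = π(0.334)⁴/32 = 1.22×10^-3 m⁴; J_BC = π(0.330)⁴/32 = 1.16×10^-3 m⁴; J_CD = π(0.295)⁴/32 = 7.44×10^-4 m⁴.
θ = (T/G)·Σ L_i/J_i = (59900/41.7×10⁹)·(2.08/1.22×10^-3 + 5.97/1.16×10^-3 + 2.17/7.44×10^-4) = 0.01400 rad.

0.802°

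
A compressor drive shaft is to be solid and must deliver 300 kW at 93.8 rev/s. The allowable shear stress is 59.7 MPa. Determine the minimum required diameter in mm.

35.1 mm

ω = 2π·93.8 = 589.4 rad/s, so T = P/ω = 300×10³ / 589.4 = 509.0 N·m.
For a solid shaft τ_max = 16T/(πd³), so d = (16T/(π τ_allow))^(1/3) = (16·509.0/(π·5.97×10^7))^(1/3) = 0.03515 m.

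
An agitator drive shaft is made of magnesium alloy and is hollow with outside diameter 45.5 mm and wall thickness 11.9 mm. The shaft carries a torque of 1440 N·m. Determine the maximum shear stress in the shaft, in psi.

11900 psi

J = π(d_o⁴ − d_i⁴)/32 = π(0.0455⁴ − 0.0217⁴)/32 = 3.990×10^-7 m⁴.
τ_max = T·r/J = 1440 × 0.0227 / 3.990×10^-7 = 8.210×10^7 Pa.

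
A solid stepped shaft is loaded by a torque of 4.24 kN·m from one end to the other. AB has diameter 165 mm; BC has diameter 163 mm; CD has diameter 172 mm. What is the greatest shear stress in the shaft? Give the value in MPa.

Under the same torque, τ_max = 16T/(πd³) is largest where d is smallest — segment BC (d = 163 mm).
τ_max = 16·4240/(π·(0.163)³) = 4.986×10^6 Pa.

4.99 MPa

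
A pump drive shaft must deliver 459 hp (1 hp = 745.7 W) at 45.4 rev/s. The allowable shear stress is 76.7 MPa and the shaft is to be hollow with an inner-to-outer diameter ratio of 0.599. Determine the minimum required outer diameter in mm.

ω = 2π·45.4 = 285.3 rad/s, so T = P/ω = 459×745.7 / 285.3 = 1200 N·m.
For a hollow shaft with d_i/d_o = 0.599: τ_max = 16T/(π d_o³ (1−k⁴)), so d_o = [16T/(π τ_allow (1−k⁴))]^(1/3) = [16·1200/(π·7.67×10^7·0.8713)]^(1/3) = 0.04505 m.

45.1 mm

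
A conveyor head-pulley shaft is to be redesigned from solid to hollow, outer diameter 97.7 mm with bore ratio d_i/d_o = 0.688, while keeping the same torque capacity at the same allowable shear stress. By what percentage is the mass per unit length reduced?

37.6 %

Equal τ_max and T ⇒ the solid shaft needs d_s³ = d_o³(1−k⁴), so d_s = 97.7·(1−0.688⁴)^(1/3) = 89.78 mm.
Area ratio A_h/A_s = d_o²(1−k²)/d_s² = (1−k²)/(1−k⁴)^(2/3) = 0.6237.
Mass saving = 1 − 0.6237 = 37.6 %.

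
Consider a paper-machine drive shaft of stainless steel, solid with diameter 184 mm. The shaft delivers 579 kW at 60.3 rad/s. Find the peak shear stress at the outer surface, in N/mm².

ω = 60.3 rad/s, so T = P/ω = 579×10³ / 60.30 = 9602 N·m.
J = πd⁴/32 = π(0.184)⁴/32 = 1.125×10^-4 m⁴.
τ_max = T·r/J = 9602 × 0.0920 / 1.125×10^-4 = 7.850×10^6 Pa.

7.85 N/mm²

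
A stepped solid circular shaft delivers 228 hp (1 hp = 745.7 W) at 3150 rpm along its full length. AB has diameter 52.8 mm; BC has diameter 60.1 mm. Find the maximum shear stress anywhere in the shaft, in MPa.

17.8 MPa

ω = 2π·3150/60 = 329.9 rad/s, so T = P/ω = 228×745.7 / 329.9 = 515.4 N·m.
Under the same torque, τ_max = 16T/(πd³) is largest where d is smallest — segment AB (d = 52.8 mm).
τ_max = 16·515.4/(π·(0.0528)³) = 1.783×10^7 Pa.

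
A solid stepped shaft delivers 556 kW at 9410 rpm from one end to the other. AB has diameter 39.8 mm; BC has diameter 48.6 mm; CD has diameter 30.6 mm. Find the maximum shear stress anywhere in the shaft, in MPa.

ω = 2π·9410/60 = 985.4 rad/s, so T = P/ω = 556×10³ / 985.4 = 564.2 N·m.
Under the same torque, τ_max = 16T/(πd³) is largest where d is smallest — segment CD (d = 30.6 mm).
τ_max = 16·564.2/(π·(0.0306)³) = 1.003×10^8 Pa.

100 MPa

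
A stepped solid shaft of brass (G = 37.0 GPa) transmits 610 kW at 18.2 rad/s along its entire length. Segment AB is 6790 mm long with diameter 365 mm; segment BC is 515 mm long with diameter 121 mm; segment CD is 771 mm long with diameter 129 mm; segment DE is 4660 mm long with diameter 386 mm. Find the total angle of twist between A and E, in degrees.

3.06°

ω = 18.2 rad/s, so T = P/ω = 610×10³ / 18.20 = 33520 N·m.
J_AB = π(0.365)⁴/32 = 1.74×10^-3 m⁴; J_BC = π(0.121)⁴/32 = 2.10×10^-5 m⁴; J_CD = π(0.129)⁴/32 = 2.72×10^-5 m⁴; J_DE = π(0.386)⁴/32 = 2.18×10^-3 m⁴.
θ = (T/G)·Σ L_i/J_i = (33520/37.0×10⁹)·(6.79/1.74×10^-3 + 0.515/2.10×10^-5 + 0.771/2.72×10^-5 + 4.66/2.18×10^-3) = 0.05332 rad.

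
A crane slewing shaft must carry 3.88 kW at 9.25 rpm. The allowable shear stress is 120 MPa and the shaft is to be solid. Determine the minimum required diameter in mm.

ω = 2π·9.25/60 = 0.9687 rad/s, so T = P/ω = 3.88×10³ / 0.9687 = 4006 N·m.
For a solid shaft τ_max = 16T/(πd³), so d = (16T/(π τ_allow))^(1/3) = (16·4006/(π·1.20×10^8))^(1/3) = 0.05540 m.

55.4 mm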